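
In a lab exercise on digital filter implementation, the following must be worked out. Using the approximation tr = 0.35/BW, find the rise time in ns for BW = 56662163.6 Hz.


Rise time from bandwidth relationship:
tr = 0.35 / BW
   = 0.35 / 56662163.6
   = 6.176961446e-09 s
   = 6.177 ns

6.177 ns


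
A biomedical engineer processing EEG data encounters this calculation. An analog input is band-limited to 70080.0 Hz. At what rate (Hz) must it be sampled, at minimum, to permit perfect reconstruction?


The Nyquist rate is twice the maximum frequency component.
fs_min = 2 * fmax
      = 2 * 70080.0
      = 140160.0 Hz

140160.0


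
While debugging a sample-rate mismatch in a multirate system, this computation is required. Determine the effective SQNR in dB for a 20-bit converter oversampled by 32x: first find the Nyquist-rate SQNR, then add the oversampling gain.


Step 1 — baseline SQNR at Nyquist:
SQNR_base = 6.02*N + 1.76
          = 6.02*20 + 1.76
          = 122.16 dB

Step 2 — oversampling processing gain:
G = 10*log10(OSR) = 10*log10(32) = 15.05 dB

Step 3 — total:
SQNR_total = 122.16 + 15.05 = 137.21 dB

Base SQNR = 122.16 dB; oversampled SQNR = 137.21 dB


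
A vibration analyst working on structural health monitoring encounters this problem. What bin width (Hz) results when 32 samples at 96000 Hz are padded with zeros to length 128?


Frequency resolution after zero-padding:
N_padded = 32 * 4 = 128
df = fs / N_padded
   = 96000 / 128
   = 750.0 Hz

750.0 Hz


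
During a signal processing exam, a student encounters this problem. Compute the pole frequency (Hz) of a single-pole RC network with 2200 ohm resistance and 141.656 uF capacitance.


Cutoff frequency of a first-order RC filter:
fc = 1 / (2 * pi * R * C)
C = 141.656 uF = 0.000141656 F
fc = 1 / (2 * pi * 2200 * 0.000141656)
   = 1 / 1.9581119753224
   = 0.510696 Hz

0.510696 Hz


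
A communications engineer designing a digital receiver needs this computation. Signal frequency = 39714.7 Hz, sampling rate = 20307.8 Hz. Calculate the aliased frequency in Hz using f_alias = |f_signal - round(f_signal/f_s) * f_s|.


Compute the nearest integer multiple of fs to the signal:
n = round(39714.7 / 20307.8) = 2
f_alias = |39714.7 - 2 * 20307.8|
        = |39714.7 - 40615.6|
        = 900.9 Hz

900.9


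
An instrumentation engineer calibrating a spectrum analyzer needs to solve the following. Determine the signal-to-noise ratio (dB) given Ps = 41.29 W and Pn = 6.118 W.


SNR in decibels:
SNR = 10 * log10(Ps / Pn)
    = 10 * log10(41.29 / 6.118)
    = 10 * log10(6.7489)
    = 10 * 0.8292
    = 8.29 dB

8.29 dB


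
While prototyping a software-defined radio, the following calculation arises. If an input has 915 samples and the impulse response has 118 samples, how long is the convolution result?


Linear convolution output length:
L = N + M - 1
  = 915 + 118 - 1
  = 1032 samples

1032


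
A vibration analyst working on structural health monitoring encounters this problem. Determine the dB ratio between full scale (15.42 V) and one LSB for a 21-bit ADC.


Dynamic range from full-scale to LSB:
V_min = V_max / 2^bits = 15.42 / 2^21
DR = 20 * log10(V_max / V_min)
   = 20 * log10(2^21)
   = 20 * 21 * log10(2)
   = 126.43 dB

126.43 dB


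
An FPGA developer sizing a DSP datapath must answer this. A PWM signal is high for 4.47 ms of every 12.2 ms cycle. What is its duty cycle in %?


Duty cycle as a percentage:
DC = (t_on / T) * 100
   = (4.47 / 12.2) * 100
   = 0.366393 * 100
   = 36.64 %

36.64 %


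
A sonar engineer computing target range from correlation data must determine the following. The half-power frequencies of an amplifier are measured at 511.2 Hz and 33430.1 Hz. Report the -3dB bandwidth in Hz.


Bandwidth is the difference of -3dB frequencies:
BW = f_high - f_low
   = 33430.1 - 511.2
   = 32918.9 Hz

32918.9 Hz


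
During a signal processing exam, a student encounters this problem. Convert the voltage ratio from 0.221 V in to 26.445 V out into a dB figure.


Voltage gain in dB:
G = 20 * log10(Vout / Vin)
  = 20 * log10(26.445 / 0.221)
  = 20 * log10(119.660633)
  = 20 * 2.077951
  = 41.56 dB

41.56 dB


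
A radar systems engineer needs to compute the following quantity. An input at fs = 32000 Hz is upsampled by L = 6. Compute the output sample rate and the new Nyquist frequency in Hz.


Step 1 — output sample rate after interpolation by L:
fs_out = L * fs_in = 6 * 32000 = 192000 Hz

Step 2 — Nyquist frequency of the output stream:
f_Nyq = fs_out / 2 = 192000 / 2 = 96000.0 Hz

fs_out = 192000 Hz; f_Nyquist = 96000.0 Hz


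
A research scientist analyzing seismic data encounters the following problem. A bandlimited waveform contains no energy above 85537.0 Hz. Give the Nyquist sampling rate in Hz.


The Nyquist rate is twice the maximum frequency component.
fs_min = 2 * fmax
      = 2 * 85537.0
      = 171074.0 Hz

171074.0


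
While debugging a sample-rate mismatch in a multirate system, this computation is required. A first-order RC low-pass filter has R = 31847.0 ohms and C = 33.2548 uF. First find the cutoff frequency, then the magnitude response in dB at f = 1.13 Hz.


Step 1 — cutoff frequency:
fc = 1 / (2*pi*R*C)
C = 33.2548 uF = 3.32548e-05 F
fc = 1 / (2*pi*31847.0*3.32548e-05)
   = 0.150279 Hz

Step 2 — magnitude at f = 1.13 Hz:
|H(f)| = 1 / sqrt(1 + (f/fc)^2)
f/fc = 1.13 / 0.150279 = 7.519347
|H| = 1 / sqrt(1 + 56.540579) = 0.1318296
|H|_dB = 20*log10(0.1318296) = -17.6 dB

fc = 0.150279 Hz; |H(1.13 Hz)| = -17.6 dB


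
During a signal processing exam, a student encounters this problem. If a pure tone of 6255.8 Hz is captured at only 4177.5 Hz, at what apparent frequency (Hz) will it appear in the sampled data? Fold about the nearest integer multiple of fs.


Compute the nearest integer multiple of fs to the signal:
n = round(6255.8 / 4177.5) = 1
f_alias = |6255.8 - 1 * 4177.5|
        = |6255.8 - 4177.5|
        = 2078.3 Hz

2078.3


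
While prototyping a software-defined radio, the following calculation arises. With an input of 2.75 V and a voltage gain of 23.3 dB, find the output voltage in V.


Output voltage from dB gain:
V_out = V_in * 10^(gain_dB / 20)
      = 2.75 * 10^(23.3 / 20)
      = 2.75 * 14.621772
      = 40.2099 V

40.2099 V


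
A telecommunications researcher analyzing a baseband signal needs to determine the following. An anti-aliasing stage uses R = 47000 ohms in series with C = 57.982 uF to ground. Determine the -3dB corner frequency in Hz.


Cutoff frequency of a first-order RC filter:
fc = 1 / (2 * pi * R * C)
C = 57.982 uF = 5.7982e-05 F
fc = 1 / (2 * pi * 47000 * 5.7982e-05)
   = 1 / 17.122647572602
   = 0.058402 Hz

0.058402 Hz


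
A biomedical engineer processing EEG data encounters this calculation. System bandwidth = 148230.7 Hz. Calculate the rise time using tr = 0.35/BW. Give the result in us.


Rise time from bandwidth relationship:
tr = 0.35 / BW
   = 0.35 / 148230.7
   = 2.361184289e-06 s
   = 2.3612 us

2.3612 us


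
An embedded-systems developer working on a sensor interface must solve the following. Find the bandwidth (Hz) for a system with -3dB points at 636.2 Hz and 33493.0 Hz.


Bandwidth is the difference of -3dB frequencies:
BW = f_high - f_low
   = 33493.0 - 636.2
   = 32856.8 Hz

32856.8 Hz


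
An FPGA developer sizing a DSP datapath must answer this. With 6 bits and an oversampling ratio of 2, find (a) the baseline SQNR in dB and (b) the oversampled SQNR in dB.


Step 1 — baseline SQNR at Nyquist:
SQNR_base = 6.02*N + 1.76
          = 6.02*6 + 1.76
          = 37.88 dB

Step 2 — oversampling processing gain:
G = 10*log10(OSR) = 10*log10(2) = 3.01 dB

Step 3 — total:
SQNR_total = 37.88 + 3.01 = 40.89 dB

Base SQNR = 37.88 dB; oversampled SQNR = 40.89 dB


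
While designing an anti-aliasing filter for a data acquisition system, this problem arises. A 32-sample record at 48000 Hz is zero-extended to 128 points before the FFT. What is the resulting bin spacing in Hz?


Frequency resolution after zero-padding:
N_padded = 32 * 4 = 128
df = fs / N_padded
   = 48000 / 128
   = 375.0 Hz

375.0 Hz


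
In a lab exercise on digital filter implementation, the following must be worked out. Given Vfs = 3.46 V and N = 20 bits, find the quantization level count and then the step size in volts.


Step 1 — number of quantization levels:
L = 2^N = 2^20 = 1048576

Step 2 — LSB step size:
delta = Vfs / L
      = 3.46 / 1048576
      = 3.3e-06 V

Levels = 1048576; step size = 3.3e-06 V


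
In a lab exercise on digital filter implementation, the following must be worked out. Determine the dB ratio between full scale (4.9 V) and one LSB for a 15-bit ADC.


Dynamic range from full-scale to LSB:
V_min = V_max / 2^bits = 4.9 / 2^15
DR = 20 * log10(V_max / V_min)
   = 20 * log10(2^15)
   = 20 * 15 * log10(2)
   = 90.31 dB

90.31 dB


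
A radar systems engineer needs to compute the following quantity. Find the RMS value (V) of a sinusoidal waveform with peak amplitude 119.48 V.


RMS voltage for a sinusoidal waveform:
V_rms = V_peak / sqrt(2)
      = 119.48 / 1.414214
      = 84.485 V

84.485 V


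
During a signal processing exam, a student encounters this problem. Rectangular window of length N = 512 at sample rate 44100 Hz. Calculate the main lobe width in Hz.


Main lobe width for a rectangular window:
Width = 2 * fs / N
      = 2 * 44100 / 512
      = 88200 / 512
      = 172.266 Hz

172.266 Hz


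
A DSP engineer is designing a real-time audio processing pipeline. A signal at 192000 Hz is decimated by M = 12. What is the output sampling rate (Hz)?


Decimation reduces the sample rate:
fs_out = fs_in / M
       = 192000 / 12
       = 16000.0 Hz

16000.0 Hz


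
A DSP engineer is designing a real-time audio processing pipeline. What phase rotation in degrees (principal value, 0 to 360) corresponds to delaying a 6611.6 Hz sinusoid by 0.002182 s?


Phase shift from frequency and time delay:
phi = 360 * f * t_delay
    = 360 * 6611.6 * 0.002182
    = 5193.54 degrees
    mod 360 = 153.54 degrees

153.54 degrees


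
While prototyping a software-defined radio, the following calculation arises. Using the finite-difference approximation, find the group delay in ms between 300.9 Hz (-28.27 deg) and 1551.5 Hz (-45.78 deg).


Group delay from phase difference:
tau = -d(phi)/d(omega)
d(phi) = -17.51 deg = -0.305607 rad
d(omega) = 2*pi*(1551.5 - 300.9) = 7857.7515 rad/s
tau = -(-0.305607) / 7857.7515
    = 0.0389 ms

0.0389 ms


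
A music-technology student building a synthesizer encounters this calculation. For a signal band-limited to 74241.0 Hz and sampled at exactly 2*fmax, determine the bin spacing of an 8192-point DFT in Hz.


Step 1 — Nyquist sampling rate:
fs = 2 * fmax = 2 * 74241.0 = 148482.0 Hz

Step 2 — DFT bin spacing:
df = fs / N = 148482.0 / 8192 = 18.1252 Hz

18.1252 Hz


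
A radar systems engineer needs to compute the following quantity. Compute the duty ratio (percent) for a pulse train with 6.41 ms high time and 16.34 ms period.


Duty cycle as a percentage:
DC = (t_on / T) * 100
   = (6.41 / 16.34) * 100
   = 0.392289 * 100
   = 39.23 %

39.23 %


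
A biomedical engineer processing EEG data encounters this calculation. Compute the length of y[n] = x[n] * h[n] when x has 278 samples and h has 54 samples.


Linear convolution output length:
L = N + M - 1
  = 278 + 54 - 1
  = 331 samples

331


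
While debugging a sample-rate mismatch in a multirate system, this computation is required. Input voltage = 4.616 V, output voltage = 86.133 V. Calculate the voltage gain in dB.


Voltage gain in dB:
G = 20 * log10(Vout / Vin)
  = 20 * log10(86.133 / 4.616)
  = 20 * log10(18.659662)
  = 20 * 1.270904
  = 25.42 dB

25.42 dB


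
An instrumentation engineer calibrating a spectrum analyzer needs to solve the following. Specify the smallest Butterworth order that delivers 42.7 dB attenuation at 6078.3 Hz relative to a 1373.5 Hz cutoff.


Butterworth filter order formula:
n = log10(10^(A/10) - 1) / (2 * log10(f_stop/f_pass))
10^(42.7/10) - 1 = 18619.8714
f_stop/f_pass = 6078.3 / 1373.5 = 4.4254
n = 3.3052 -> ceil = 4

4


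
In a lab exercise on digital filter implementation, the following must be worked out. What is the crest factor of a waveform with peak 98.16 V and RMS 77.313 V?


Crest factor is the ratio of peak to RMS:
CF = V_peak / V_rms
   = 98.16 / 77.313
   = 1.2696

1.2696


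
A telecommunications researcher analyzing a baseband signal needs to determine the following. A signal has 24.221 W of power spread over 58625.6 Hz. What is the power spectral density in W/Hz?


Power spectral density:
PSD = P / BW
    = 24.221 / 58625.6
    = 0.00041315 W/Hz

0.00041315 W/Hz


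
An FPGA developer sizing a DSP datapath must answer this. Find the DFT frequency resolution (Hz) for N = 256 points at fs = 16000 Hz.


DFT frequency resolution:
df = fs / N
   = 16000 / 256
   = 62.5 Hz

62.5 Hz


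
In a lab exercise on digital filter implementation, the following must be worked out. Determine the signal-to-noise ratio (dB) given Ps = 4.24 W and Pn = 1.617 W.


SNR in decibels:
SNR = 10 * log10(Ps / Pn)
    = 10 * log10(4.24 / 1.617)
    = 10 * log10(2.6221)
    = 10 * 0.4187
    = 4.19 dB

4.19 dB


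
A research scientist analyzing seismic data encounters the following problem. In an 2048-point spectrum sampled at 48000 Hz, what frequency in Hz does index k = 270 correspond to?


Frequency of DFT bin k:
f_k = k * fs / N
    = 270 * 48000 / 2048
    = 12960000 / 2048
    = 6328.125 Hz

6328.125 Hz


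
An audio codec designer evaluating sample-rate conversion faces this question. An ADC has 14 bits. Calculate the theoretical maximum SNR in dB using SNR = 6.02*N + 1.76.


Theoretical SNR for a full-scale sinusoid:
SNR = 6.02 * N + 1.76
    = 6.02 * 14 + 1.76
    = 84.28 + 1.76
    = 86.04 dB

86.04 dB


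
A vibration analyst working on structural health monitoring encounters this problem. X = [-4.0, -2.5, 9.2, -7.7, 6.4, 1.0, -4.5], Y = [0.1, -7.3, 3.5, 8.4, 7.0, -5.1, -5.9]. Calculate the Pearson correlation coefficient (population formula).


Pearson correlation coefficient (population):
r = cov(X,Y) / (std(X) * std(Y))
Mean X = -0.3, Mean Y = 0.1
Cov(X,Y) = 7.404286
Std(X) = 5.704134, Std(Y) = 5.926454
r = 0.219

0.219


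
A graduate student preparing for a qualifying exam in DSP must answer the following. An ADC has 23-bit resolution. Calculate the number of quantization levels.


Number of quantization levels = 2^N
= 2^23
= 8388608

8388608


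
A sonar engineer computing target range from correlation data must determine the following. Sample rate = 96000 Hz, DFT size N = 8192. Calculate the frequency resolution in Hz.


DFT frequency resolution:
df = fs / N
   = 96000 / 8192
   = 11.7188 Hz

11.7188 Hz


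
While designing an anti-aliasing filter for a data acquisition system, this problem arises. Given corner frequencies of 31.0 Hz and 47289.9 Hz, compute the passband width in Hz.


Bandwidth is the difference of -3dB frequencies:
BW = f_high - f_low
   = 47289.9 - 31.0
   = 47258.9 Hz

47258.9 Hz


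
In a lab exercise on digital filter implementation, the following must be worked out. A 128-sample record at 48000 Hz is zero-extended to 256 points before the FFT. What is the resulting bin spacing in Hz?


Frequency resolution after zero-padding:
N_padded = 128 * 2 = 256
df = fs / N_padded
   = 48000 / 256
   = 187.5 Hz

187.5 Hz


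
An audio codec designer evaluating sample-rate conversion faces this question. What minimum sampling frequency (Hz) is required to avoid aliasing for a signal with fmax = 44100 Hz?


The Nyquist rate is twice the maximum frequency component.
fs_min = 2 * fmax
      = 2 * 44100
      = 88200 Hz

88200


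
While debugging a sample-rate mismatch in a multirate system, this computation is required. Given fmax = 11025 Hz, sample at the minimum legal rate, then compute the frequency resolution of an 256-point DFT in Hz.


Step 1 — Nyquist sampling rate:
fs = 2 * fmax = 2 * 11025 = 22050 Hz

Step 2 — DFT bin spacing:
df = fs / N = 22050 / 256 = 86.1328 Hz

86.1328 Hz


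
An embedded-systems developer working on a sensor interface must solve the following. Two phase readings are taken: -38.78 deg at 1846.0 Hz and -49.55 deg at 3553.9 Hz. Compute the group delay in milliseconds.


Group delay from phase difference:
tau = -d(phi)/d(omega)
d(phi) = -10.77 deg = -0.187972 rad
d(omega) = 2*pi*(3553.9 - 1846.0) = 10731.0522 rad/s
tau = -(-0.187972) / 10731.0522
    = 0.0175 ms

0.0175 ms


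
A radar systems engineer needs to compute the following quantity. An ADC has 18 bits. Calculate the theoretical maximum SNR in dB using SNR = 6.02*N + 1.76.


Theoretical SNR for a full-scale sinusoid:
SNR = 6.02 * N + 1.76
    = 6.02 * 18 + 1.76
    = 108.36 + 1.76
    = 110.12 dB

110.12 dB


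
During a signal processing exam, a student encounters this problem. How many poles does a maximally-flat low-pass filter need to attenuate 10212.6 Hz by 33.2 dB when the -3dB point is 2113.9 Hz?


Butterworth filter order formula:
n = log10(10^(A/10) - 1) / (2 * log10(f_stop/f_pass))
10^(33.2/10) - 1 = 2088.2961
f_stop/f_pass = 10212.6 / 2113.9 = 4.8312
n = 2.4266 -> ceil = 3

3


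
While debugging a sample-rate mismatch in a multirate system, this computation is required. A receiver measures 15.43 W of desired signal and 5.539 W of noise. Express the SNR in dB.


SNR in decibels:
SNR = 10 * log10(Ps / Pn)
    = 10 * log10(15.43 / 5.539)
    = 10 * log10(2.7857)
    = 10 * 0.4449
    = 4.45 dB

4.45 dB


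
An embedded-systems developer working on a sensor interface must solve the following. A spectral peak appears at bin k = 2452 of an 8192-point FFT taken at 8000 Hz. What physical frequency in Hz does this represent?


Frequency of DFT bin k:
f_k = k * fs / N
    = 2452 * 8000 / 8192
    = 19616000 / 8192
    = 2394.531 Hz

2394.531 Hz


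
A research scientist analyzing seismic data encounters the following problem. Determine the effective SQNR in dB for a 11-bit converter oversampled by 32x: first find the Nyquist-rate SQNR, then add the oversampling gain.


Step 1 — baseline SQNR at Nyquist:
SQNR_base = 6.02*N + 1.76
          = 6.02*11 + 1.76
          = 67.98 dB

Step 2 — oversampling processing gain:
G = 10*log10(OSR) = 10*log10(32) = 15.05 dB

Step 3 — total:
SQNR_total = 67.98 + 15.05 = 83.03 dB

Base SQNR = 67.98 dB; oversampled SQNR = 83.03 dB


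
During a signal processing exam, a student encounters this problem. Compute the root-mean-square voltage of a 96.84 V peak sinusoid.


RMS voltage for a sinusoidal waveform:
V_rms = V_peak / sqrt(2)
      = 96.84 / 1.414214
      = 68.476 V

68.476 V


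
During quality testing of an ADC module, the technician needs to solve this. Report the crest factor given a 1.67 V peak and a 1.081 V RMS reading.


Crest factor is the ratio of peak to RMS:
CF = V_peak / V_rms
   = 1.67 / 1.081
   = 1.5449

1.5449


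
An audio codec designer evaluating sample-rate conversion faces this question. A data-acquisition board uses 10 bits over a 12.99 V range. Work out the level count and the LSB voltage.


Step 1 — number of quantization levels:
L = 2^N = 2^10 = 1024

Step 2 — LSB step size:
delta = Vfs / L
      = 12.99 / 1024
      = 0.01268555 V

Levels = 1024; step size = 0.01268555 V


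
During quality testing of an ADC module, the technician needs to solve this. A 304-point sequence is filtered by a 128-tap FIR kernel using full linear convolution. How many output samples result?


Linear convolution output length:
L = N + M - 1
  = 304 + 128 - 1
  = 431 samples

431


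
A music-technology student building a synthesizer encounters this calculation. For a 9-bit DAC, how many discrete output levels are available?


Number of quantization levels = 2^N
= 2^9
= 512

512


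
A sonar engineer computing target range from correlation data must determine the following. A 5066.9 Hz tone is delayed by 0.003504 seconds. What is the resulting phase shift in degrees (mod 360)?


Phase shift from frequency and time delay:
phi = 360 * f * t_delay
    = 360 * 5066.9 * 0.003504
    = 6391.59 degrees
    mod 360 = 271.59 degrees

271.59 degrees


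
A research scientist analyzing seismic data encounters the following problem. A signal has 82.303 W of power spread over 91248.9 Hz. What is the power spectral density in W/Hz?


Power spectral density:
PSD = P / BW
    = 82.303 / 91248.9
    = 0.00090196 W/Hz

0.00090196 W/Hz


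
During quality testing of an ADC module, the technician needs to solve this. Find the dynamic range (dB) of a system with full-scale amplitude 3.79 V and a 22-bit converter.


Dynamic range from full-scale to LSB:
V_min = V_max / 2^bits = 3.79 / 2^22
DR = 20 * log10(V_max / V_min)
   = 20 * log10(2^22)
   = 20 * 22 * log10(2)
   = 132.45 dB

132.45 dB


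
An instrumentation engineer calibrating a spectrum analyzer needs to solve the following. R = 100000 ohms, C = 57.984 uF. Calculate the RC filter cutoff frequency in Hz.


Cutoff frequency of a first-order RC filter:
fc = 1 / (2 * pi * R * C)
C = 57.984 uF = 5.7984e-05 F
fc = 1 / (2 * pi * 100000 * 5.7984e-05)
   = 1 / 36.43242168515
   = 0.027448 Hz

0.027448 Hz


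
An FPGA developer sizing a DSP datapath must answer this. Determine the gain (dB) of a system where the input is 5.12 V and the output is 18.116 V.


Voltage gain in dB:
G = 20 * log10(Vout / Vin)
  = 20 * log10(18.116 / 5.12)
  = 20 * log10(3.538281)
  = 20 * 0.548792
  = 10.98 dB

10.98 dB


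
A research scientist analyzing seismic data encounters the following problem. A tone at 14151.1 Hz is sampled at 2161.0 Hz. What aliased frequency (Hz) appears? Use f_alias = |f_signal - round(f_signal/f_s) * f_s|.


Compute the nearest integer multiple of fs to the signal:
n = round(14151.1 / 2161.0) = 7
f_alias = |14151.1 - 7 * 2161.0|
        = |14151.1 - 15127.0|
        = 975.9 Hz

975.9


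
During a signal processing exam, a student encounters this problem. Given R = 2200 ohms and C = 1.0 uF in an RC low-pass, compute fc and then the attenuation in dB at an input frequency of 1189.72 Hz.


Step 1 — cutoff frequency:
fc = 1 / (2*pi*R*C)
C = 1.0 uF = 1e-06 F
fc = 1 / (2*pi*2200*1e-06)
   = 72.3432 Hz

Step 2 — magnitude at f = 1189.72 Hz:
|H(f)| = 1 / sqrt(1 + (f/fc)^2)
f/fc = 1189.72 / 72.3432 = 16.445499
|H| = 1 / sqrt(1 + 270.454437) = 0.0606948
|H|_dB = 20*log10(0.0606948) = -24.34 dB

fc = 72.3432 Hz; |H(1189.72 Hz)| = -24.34 dB


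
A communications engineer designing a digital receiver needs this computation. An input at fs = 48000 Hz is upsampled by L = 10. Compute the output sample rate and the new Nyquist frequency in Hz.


Step 1 — output sample rate after interpolation by L:
fs_out = L * fs_in = 10 * 48000 = 480000 Hz

Step 2 — Nyquist frequency of the output stream:
f_Nyq = fs_out / 2 = 480000 / 2 = 240000.0 Hz

fs_out = 480000 Hz; f_Nyquist = 240000.0 Hz


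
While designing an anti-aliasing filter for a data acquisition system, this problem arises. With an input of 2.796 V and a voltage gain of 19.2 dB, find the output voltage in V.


Output voltage from dB gain:
V_out = V_in * 10^(gain_dB / 20)
      = 2.796 * 10^(19.2 / 20)
      = 2.796 * 9.120108
      = 25.4998 V

25.4998 V


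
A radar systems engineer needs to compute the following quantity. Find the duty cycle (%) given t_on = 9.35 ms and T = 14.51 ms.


Duty cycle as a percentage:
DC = (t_on / T) * 100
   = (9.35 / 14.51) * 100
   = 0.644383 * 100
   = 64.44 %

64.44 %


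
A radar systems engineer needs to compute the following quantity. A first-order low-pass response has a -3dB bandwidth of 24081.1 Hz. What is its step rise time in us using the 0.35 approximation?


Rise time from bandwidth relationship:
tr = 0.35 / BW
   = 0.35 / 24081.1
   = 1.453421978e-05 s
   = 14.5342 us

14.5342 us


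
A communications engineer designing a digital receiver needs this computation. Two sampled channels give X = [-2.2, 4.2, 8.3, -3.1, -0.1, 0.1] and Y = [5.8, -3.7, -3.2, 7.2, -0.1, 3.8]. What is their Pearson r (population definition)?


Pearson correlation coefficient (population):
r = cov(X,Y) / (std(X) * std(Y))
Mean X = 1.2, Mean Y = 1.6333
Cov(X,Y) = -14.758333
Std(X) = 3.923434, Std(Y) = 4.239759
r = -0.8872

-0.8872


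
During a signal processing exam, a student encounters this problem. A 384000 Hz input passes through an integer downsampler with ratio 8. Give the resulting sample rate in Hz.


Decimation reduces the sample rate:
fs_out = fs_in / M
       = 384000 / 8
       = 48000.0 Hz

48000.0 Hz


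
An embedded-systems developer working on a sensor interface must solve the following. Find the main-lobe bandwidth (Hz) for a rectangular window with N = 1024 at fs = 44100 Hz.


Main lobe width for a rectangular window:
Width = 2 * fs / N
      = 2 * 44100 / 1024
      = 88200 / 1024
      = 86.133 Hz

86.133 Hz


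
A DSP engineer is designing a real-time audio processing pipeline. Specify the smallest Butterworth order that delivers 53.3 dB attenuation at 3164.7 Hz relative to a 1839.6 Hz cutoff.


Butterworth filter order formula:
n = log10(10^(A/10) - 1) / (2 * log10(f_stop/f_pass))
10^(53.3/10) - 1 = 213795.209
f_stop/f_pass = 3164.7 / 1839.6 = 1.7203
n = 11.3111 -> ceil = 12

12


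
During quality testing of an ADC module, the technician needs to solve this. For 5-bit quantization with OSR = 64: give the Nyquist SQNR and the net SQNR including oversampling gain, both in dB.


Step 1 — baseline SQNR at Nyquist:
SQNR_base = 6.02*N + 1.76
          = 6.02*5 + 1.76
          = 31.86 dB

Step 2 — oversampling processing gain:
G = 10*log10(OSR) = 10*log10(64) = 18.06 dB

Step 3 — total:
SQNR_total = 31.86 + 18.06 = 49.92 dB

Base SQNR = 31.86 dB; oversampled SQNR = 49.92 dB


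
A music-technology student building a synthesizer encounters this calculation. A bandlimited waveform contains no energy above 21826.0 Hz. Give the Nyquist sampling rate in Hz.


The Nyquist rate is twice the maximum frequency component.
fs_min = 2 * fmax
      = 2 * 21826.0
      = 43652.0 Hz

43652.0


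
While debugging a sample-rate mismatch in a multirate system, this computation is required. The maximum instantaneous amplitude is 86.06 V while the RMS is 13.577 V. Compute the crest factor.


Crest factor is the ratio of peak to RMS:
CF = V_peak / V_rms
   = 86.06 / 13.577
   = 6.3387

6.3387


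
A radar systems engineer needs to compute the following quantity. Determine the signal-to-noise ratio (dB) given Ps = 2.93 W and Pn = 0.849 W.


SNR in decibels:
SNR = 10 * log10(Ps / Pn)
    = 10 * log10(2.93 / 0.849)
    = 10 * log10(3.4511)
    = 10 * 0.538
    = 5.38 dB

5.38 dB


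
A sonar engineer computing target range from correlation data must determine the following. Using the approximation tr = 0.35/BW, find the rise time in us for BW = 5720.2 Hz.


Rise time from bandwidth relationship:
tr = 0.35 / BW
   = 0.35 / 5720.2
   = 6.118667179e-05 s
   = 61.1867 us

61.1867 us


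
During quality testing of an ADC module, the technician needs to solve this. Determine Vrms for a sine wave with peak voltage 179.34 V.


RMS voltage for a sinusoidal waveform:
V_rms = V_peak / sqrt(2)
      = 179.34 / 1.414214
      = 126.813 V

126.813 V


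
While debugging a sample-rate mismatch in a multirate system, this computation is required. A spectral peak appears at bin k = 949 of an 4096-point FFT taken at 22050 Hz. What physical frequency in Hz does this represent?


Frequency of DFT bin k:
f_k = k * fs / N
    = 949 * 22050 / 4096
    = 20925450 / 4096
    = 5108.752 Hz

5108.752 Hz


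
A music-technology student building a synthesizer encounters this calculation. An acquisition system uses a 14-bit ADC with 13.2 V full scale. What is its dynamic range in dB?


Dynamic range from full-scale to LSB:
V_min = V_max / 2^bits = 13.2 / 2^14
DR = 20 * log10(V_max / V_min)
   = 20 * log10(2^14)
   = 20 * 14 * log10(2)
   = 84.29 dB

84.29 dB


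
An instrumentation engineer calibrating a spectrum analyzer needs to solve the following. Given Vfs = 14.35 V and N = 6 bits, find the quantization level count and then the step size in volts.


Step 1 — number of quantization levels:
L = 2^N = 2^6 = 64

Step 2 — LSB step size:
delta = Vfs / L
      = 14.35 / 64
      = 0.22421875 V

Levels = 64; step size = 0.22421875 V


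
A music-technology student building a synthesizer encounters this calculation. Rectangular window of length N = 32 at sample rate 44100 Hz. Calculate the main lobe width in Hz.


Main lobe width for a rectangular window:
Width = 2 * fs / N
      = 2 * 44100 / 32
      = 88200 / 32
      = 2756.25 Hz

2756.25 Hz


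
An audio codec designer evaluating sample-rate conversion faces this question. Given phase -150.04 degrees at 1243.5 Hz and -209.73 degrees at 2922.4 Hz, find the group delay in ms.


Group delay from phase difference:
tau = -d(phi)/d(omega)
d(phi) = -59.69 deg = -1.041787 rad
d(omega) = 2*pi*(2922.4 - 1243.5) = 10548.8398 rad/s
tau = -(-1.041787) / 10548.8398
    = 0.0988 ms

0.0988 ms


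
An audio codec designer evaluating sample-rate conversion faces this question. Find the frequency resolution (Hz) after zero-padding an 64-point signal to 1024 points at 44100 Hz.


Frequency resolution after zero-padding:
N_padded = 64 * 16 = 1024
df = fs / N_padded
   = 44100 / 1024
   = 43.0664 Hz

43.0664 Hz


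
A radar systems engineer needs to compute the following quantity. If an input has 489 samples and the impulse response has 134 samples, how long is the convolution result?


Linear convolution output length:
L = N + M - 1
  = 489 + 134 - 1
  = 622 samples

622


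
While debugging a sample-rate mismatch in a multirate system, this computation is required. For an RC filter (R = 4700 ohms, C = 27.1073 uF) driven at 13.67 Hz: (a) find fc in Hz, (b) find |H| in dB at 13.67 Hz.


Step 1 — cutoff frequency:
fc = 1 / (2*pi*R*C)
C = 27.1073 uF = 2.71073e-05 F
fc = 1 / (2*pi*4700*2.71073e-05)
   = 1.24921 Hz

Step 2 — magnitude at f = 13.67 Hz:
|H(f)| = 1 / sqrt(1 + (f/fc)^2)
f/fc = 13.67 / 1.24921 = 10.942916
|H| = 1 / sqrt(1 + 119.747411) = 0.0910041
|H|_dB = 20*log10(0.0910041) = -20.82 dB

fc = 1.24921 Hz; |H(13.67 Hz)| = -20.82 dB


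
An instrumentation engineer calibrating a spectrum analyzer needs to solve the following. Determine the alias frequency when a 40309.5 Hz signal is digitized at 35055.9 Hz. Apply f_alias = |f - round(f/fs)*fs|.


Compute the nearest integer multiple of fs to the signal:
n = round(40309.5 / 35055.9) = 1
f_alias = |40309.5 - 1 * 35055.9|
        = |40309.5 - 35055.9|
        = 5253.6 Hz

5253.6


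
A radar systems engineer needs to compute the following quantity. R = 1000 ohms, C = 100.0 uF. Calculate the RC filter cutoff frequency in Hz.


Cutoff frequency of a first-order RC filter:
fc = 1 / (2 * pi * R * C)
C = 100.0 uF = 0.0001 F
fc = 1 / (2 * pi * 1000 * 0.0001)
   = 1 / 0.62831853071796
   = 1.591549 Hz

1.591549 Hz


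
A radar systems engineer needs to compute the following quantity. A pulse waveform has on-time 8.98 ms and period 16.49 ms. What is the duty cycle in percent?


Duty cycle as a percentage:
DC = (t_on / T) * 100
   = (8.98 / 16.49) * 100
   = 0.544572 * 100
   = 54.46 %

54.46 %


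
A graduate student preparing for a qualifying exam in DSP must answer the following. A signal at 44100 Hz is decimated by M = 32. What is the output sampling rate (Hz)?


Decimation reduces the sample rate:
fs_out = fs_in / M
       = 44100 / 32
       = 1378.125 Hz

1378.125 Hz


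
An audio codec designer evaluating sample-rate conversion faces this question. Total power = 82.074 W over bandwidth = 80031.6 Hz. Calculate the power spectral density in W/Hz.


Power spectral density:
PSD = P / BW
    = 82.074 / 80031.6
    = 0.00102552 W/Hz

0.00102552 W/Hz


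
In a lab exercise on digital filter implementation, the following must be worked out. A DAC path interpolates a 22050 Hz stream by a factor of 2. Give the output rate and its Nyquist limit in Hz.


Step 1 — output sample rate after interpolation by L:
fs_out = L * fs_in = 2 * 22050 = 44100 Hz

Step 2 — Nyquist frequency of the output stream:
f_Nyq = fs_out / 2 = 44100 / 2 = 22050.0 Hz

fs_out = 44100 Hz; f_Nyquist = 22050.0 Hz


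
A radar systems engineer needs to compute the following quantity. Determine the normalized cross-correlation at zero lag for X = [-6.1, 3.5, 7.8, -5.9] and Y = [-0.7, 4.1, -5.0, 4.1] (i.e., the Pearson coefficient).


Pearson correlation coefficient (population):
r = cov(X,Y) / (std(X) * std(Y))
Mean X = -0.175, Mean Y = 0.625
Cov(X,Y) = -11.033125
Std(X) = 6.020538, Std(Y) = 3.793003
r = -0.4831

-0.4831


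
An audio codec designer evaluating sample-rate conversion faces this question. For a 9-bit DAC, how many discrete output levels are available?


Number of quantization levels = 2^N
= 2^9
= 512

512


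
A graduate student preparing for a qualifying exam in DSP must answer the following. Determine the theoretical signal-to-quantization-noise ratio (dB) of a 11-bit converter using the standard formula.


Theoretical SNR for a full-scale sinusoid:
SNR = 6.02 * N + 1.76
    = 6.02 * 11 + 1.76
    = 66.22 + 1.76
    = 67.98 dB

67.98 dB


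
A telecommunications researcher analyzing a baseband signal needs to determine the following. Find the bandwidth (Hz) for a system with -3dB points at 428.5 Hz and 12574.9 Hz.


Bandwidth is the difference of -3dB frequencies:
BW = f_high - f_low
   = 12574.9 - 428.5
   = 12146.4 Hz

12146.4 Hz


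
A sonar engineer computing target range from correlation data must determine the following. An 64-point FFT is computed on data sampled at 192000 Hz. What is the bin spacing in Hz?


DFT frequency resolution:
df = fs / N
   = 192000 / 64
   = 3000.0 Hz

3000.0 Hz


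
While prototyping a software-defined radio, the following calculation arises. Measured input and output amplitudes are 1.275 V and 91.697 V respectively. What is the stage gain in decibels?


Voltage gain in dB:
G = 20 * log10(Vout / Vin)
  = 20 * log10(91.697 / 1.275)
  = 20 * log10(71.919216)
  = 20 * 1.856845
  = 37.14 dB

37.14 dB


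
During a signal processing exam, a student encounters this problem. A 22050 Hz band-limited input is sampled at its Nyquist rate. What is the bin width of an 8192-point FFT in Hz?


Step 1 — Nyquist sampling rate:
fs = 2 * fmax = 2 * 22050 = 44100 Hz

Step 2 — DFT bin spacing:
df = fs / N = 44100 / 8192 = 5.3833 Hz

5.3833 Hz


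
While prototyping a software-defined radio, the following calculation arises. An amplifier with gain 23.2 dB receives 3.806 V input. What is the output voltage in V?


Output voltage from dB gain:
V_out = V_in * 10^(gain_dB / 20)
      = 3.806 * 10^(23.2 / 20)
      = 3.806 * 14.454398
      = 55.0134 V

55.0134 V


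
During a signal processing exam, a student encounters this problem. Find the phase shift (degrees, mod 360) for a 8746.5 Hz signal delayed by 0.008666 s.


Phase shift from frequency and time delay:
phi = 360 * f * t_delay
    = 360 * 8746.5 * 0.008666
    = 27286.98 degrees
    mod 360 = 286.98 degrees

286.98 degrees


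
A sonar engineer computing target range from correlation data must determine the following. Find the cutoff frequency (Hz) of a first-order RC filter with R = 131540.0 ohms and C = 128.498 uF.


Cutoff frequency of a first-order RC filter:
fc = 1 / (2 * pi * R * C)
C = 128.498 uF = 0.000128498 F
fc = 1 / (2 * pi * 131540.0 * 0.000128498)
   = 1 / 106.20233711648
   = 0.009416 Hz

0.009416 Hz


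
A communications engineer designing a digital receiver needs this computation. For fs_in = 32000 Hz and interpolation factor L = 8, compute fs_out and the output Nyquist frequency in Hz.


Step 1 — output sample rate after interpolation by L:
fs_out = L * fs_in = 8 * 32000 = 256000 Hz

Step 2 — Nyquist frequency of the output stream:
f_Nyq = fs_out / 2 = 256000 / 2 = 128000.0 Hz

fs_out = 256000 Hz; f_Nyquist = 128000.0 Hz


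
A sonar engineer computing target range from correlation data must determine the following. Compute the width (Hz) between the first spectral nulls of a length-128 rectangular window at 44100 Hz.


Main lobe width for a rectangular window:
Width = 2 * fs / N
      = 2 * 44100 / 128
      = 88200 / 128
      = 689.062 Hz

689.062 Hz


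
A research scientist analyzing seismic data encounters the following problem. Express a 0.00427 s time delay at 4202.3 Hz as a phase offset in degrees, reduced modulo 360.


Phase shift from frequency and time delay:
phi = 360 * f * t_delay
    = 360 * 4202.3 * 0.00427
    = 6459.78 degrees
    mod 360 = 339.78 degrees

339.78 degrees


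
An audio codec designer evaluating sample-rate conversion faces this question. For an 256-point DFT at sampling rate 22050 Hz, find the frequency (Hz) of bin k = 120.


Frequency of DFT bin k:
f_k = k * fs / N
    = 120 * 22050 / 256
    = 2646000 / 256
    = 10335.938 Hz

10335.938 Hz


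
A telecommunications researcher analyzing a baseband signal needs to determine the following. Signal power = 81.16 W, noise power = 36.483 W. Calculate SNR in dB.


SNR in decibels:
SNR = 10 * log10(Ps / Pn)
    = 10 * log10(81.16 / 36.483)
    = 10 * log10(2.2246)
    = 10 * 0.3473
    = 3.47 dB

3.47 dB


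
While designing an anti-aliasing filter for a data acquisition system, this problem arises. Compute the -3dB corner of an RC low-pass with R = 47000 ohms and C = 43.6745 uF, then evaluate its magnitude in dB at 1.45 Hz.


Step 1 — cutoff frequency:
fc = 1 / (2*pi*R*C)
C = 43.6745 uF = 4.36745e-05 F
fc = 1 / (2*pi*47000*4.36745e-05)
   = 0.0775344 Hz

Step 2 — magnitude at f = 1.45 Hz:
|H(f)| = 1 / sqrt(1 + (f/fc)^2)
f/fc = 1.45 / 0.0775344 = 18.701376
|H| = 1 / sqrt(1 + 349.741464) = 0.0533957
|H|_dB = 20*log10(0.0533957) = -25.45 dB

fc = 0.0775344 Hz; |H(1.45 Hz)| = -25.45 dB


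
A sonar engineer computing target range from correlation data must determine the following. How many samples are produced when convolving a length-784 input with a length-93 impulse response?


Linear convolution output length:
L = N + M - 1
  = 784 + 93 - 1
  = 876 samples

876


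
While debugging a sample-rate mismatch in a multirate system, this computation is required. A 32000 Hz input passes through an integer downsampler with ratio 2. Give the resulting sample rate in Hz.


Decimation reduces the sample rate:
fs_out = fs_in / M
       = 32000 / 2
       = 16000.0 Hz

16000.0 Hz


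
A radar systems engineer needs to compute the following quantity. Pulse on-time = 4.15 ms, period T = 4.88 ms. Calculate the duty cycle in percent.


Duty cycle as a percentage:
DC = (t_on / T) * 100
   = (4.15 / 4.88) * 100
   = 0.85041 * 100
   = 85.04 %

85.04 %


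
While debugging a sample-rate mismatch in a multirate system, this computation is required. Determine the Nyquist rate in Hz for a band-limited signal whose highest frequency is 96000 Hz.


The Nyquist rate is twice the maximum frequency component.
fs_min = 2 * fmax
      = 2 * 96000
      = 192000 Hz

192000


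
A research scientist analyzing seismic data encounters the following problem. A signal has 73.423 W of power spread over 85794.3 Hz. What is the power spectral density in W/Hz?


Power spectral density:
PSD = P / BW
    = 73.423 / 85794.3
    = 0.0008558 W/Hz

0.0008558 W/Hz


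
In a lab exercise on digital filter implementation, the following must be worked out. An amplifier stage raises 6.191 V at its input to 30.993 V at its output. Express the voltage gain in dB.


Voltage gain in dB:
G = 20 * log10(Vout / Vin)
  = 20 * log10(30.993 / 6.191)
  = 20 * log10(5.006138)
  = 20 * 0.699503
  = 13.99 dB

13.99 dB
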